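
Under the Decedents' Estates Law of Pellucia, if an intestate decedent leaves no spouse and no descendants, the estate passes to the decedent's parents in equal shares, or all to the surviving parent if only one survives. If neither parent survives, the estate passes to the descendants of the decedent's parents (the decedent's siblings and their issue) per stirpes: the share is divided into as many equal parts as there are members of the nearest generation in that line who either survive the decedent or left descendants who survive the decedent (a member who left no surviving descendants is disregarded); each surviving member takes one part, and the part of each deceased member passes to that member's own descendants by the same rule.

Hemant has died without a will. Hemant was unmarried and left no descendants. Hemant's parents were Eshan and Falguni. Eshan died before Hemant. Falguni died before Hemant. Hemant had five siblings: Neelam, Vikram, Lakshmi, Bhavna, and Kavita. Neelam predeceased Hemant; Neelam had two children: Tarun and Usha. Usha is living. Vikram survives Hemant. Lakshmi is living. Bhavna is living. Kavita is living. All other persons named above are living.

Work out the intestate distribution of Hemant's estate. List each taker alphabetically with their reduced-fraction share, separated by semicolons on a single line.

Neither parent survives and there are no descendants, so the estate passes to Hemant's siblings and their issue per stirpes.
The estate is divided into 5 equal shares of 1/5 among Neelam, Vikram, Lakshmi, Bhavna, Kavita.
Neelam predeceased; the 1/5 allotted to Neelam's branch passes to Neelam's issue by representation.
The 1/5 is divided into 2 equal shares of 1/10 among Tarun, Usha.
Tarun is living and takes 1/10.
Usha is living and takes 1/10.
Vikram is living and takes 1/5.
Lakshmi is living and takes 1/5.
Bhavna is living and takes 1/5.
Kavita is living and takes 1/5.

Bhavna 1/5; Kavita 1/5; Lakshmi 1/5; Tarun 1/10; Usha 1/10; Vikram 1/5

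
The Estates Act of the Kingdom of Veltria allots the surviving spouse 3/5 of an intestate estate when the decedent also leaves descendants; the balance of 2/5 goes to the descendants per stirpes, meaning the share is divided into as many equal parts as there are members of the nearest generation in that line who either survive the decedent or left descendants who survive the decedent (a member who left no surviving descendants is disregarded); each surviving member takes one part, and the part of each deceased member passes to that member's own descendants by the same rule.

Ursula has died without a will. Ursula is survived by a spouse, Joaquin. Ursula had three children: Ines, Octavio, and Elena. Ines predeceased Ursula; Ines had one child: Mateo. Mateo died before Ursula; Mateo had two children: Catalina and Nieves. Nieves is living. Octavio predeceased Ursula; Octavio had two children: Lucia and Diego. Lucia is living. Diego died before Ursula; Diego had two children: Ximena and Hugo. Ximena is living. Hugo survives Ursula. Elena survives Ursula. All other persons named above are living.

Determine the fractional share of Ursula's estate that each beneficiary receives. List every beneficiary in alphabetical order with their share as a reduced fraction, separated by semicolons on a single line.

Catalina 1/15; Elena 2/15; Hugo 1/30; Joaquin 3/5; Lucia 1/15; Nieves 1/15; Ximena 1/30

Joaquin, as surviving spouse, takes 3/5.
The remaining 2/5 passes to Ursula's descendants per stirpes.
The 2/5 is divided into 3 equal shares of 2/15 among Ines, Octavio, Elena.
Ines predeceased; the 2/15 allotted to Ines's branch passes to Ines's issue by representation.
Mateo's line is the sole branch at this level, so the full 2/15 passes to Mateo's issue by representation.
The 2/15 is divided into 2 equal shares of 1/15 among Catalina, Nieves.
Catalina is living and takes 1/15.
Nieves is living and takes 1/15.
Octavio predeceased; the 2/15 allotted to Octavio's branch passes to Octavio's issue by representation.
The 2/15 is divided into 2 equal shares of 1/15 among Lucia, Diego.
Lucia is living and takes 1/15.
Diego predeceased; the 1/15 allotted to Diego's branch passes to Diego's issue by representation.
The 1/15 is divided into 2 equal shares of 1/30 among Ximena, Hugo.
Ximena is living and takes 1/30.
Hugo is living and takes 1/30.
Elena is living and takes 2/15.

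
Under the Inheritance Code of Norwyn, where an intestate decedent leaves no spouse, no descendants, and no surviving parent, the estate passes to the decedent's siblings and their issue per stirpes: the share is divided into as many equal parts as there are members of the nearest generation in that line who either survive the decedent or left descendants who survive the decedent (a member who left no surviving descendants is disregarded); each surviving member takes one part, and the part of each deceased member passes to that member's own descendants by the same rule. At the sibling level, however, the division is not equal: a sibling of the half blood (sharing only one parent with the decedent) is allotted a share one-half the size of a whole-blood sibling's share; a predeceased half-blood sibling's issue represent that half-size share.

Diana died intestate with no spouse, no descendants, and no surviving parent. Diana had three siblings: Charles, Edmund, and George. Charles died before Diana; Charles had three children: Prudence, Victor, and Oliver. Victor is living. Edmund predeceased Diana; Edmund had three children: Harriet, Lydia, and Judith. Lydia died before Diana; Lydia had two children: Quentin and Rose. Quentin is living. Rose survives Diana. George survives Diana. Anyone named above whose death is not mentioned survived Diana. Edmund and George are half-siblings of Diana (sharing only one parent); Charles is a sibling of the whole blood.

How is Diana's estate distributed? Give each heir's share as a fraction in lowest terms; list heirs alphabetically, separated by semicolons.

George 1/4; Harriet 1/12; Judith 1/12; Oliver 1/6; Prudence 1/6; Quentin 1/24; Rose 1/24; Victor 1/6

No spouse, descendants, or parent survives, so the estate passes to Diana's siblings per stirpes.
Half-blood siblings count for one-half the weight of whole-blood siblings at the initial division.
Dividing 1 in proportion to weights (total weight 2): Charles (weight 1) → 1/2; Edmund (weight 1/2) → 1/4; George (weight 1/2) → 1/4.
Charles predeceased; the 1/2 allotted to Charles's branch passes to Charles's issue by representation.
The 1/2 is divided into 3 equal shares of 1/6 among Prudence, Victor, Oliver.
Prudence is living and takes 1/6.
Victor is living and takes 1/6.
Oliver is living and takes 1/6.
Edmund predeceased; the 1/4 allotted to Edmund's branch passes to Edmund's issue by representation.
The 1/4 is divided into 3 equal shares of 1/12 among Harriet, Lydia, Judith.
Harriet is living and takes 1/12.
Lydia predeceased; the 1/12 allotted to Lydia's branch passes to Lydia's issue by representation.
The 1/12 is divided into 2 equal shares of 1/24 among Quentin, Rose.
Quentin is living and takes 1/24.
Rose is living and takes 1/24.
Judith is living and takes 1/12.
George is living and takes 1/4.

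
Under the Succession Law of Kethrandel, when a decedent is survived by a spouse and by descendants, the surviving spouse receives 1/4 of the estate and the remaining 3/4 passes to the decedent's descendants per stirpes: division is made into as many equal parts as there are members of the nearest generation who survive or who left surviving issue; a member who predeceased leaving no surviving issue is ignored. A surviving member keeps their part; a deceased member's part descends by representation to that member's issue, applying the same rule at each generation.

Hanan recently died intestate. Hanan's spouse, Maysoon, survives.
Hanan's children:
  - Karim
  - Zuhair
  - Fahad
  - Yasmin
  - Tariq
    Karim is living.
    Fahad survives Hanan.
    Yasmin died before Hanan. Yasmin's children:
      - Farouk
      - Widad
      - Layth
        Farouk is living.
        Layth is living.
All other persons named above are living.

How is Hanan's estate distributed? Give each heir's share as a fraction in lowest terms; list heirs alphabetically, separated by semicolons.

Fahad 3/20; Farouk 1/20; Karim 3/20; Layth 1/20; Maysoon 1/4; Tariq 3/20; Widad 1/20; Zuhair 3/20

Maysoon, as surviving spouse, takes 1/4.
The remaining 3/4 passes to Hanan's descendants per stirpes.
The 3/4 is divided into 5 equal shares of 3/20 among Karim, Zuhair, Fahad, Yasmin, Tariq.
Karim is living and takes 3/20.
Zuhair is living and takes 3/20.
Fahad is living and takes 3/20.
Yasmin predeceased; the 3/20 allotted to Yasmin's branch passes to Yasmin's issue by representation.
The 3/20 is divided into 3 equal shares of 1/20 among Farouk, Widad, Layth.
Farouk is living and takes 1/20.
Widad is living and takes 1/20.
Layth is living and takes 1/20.
Tariq is living and takes 3/20.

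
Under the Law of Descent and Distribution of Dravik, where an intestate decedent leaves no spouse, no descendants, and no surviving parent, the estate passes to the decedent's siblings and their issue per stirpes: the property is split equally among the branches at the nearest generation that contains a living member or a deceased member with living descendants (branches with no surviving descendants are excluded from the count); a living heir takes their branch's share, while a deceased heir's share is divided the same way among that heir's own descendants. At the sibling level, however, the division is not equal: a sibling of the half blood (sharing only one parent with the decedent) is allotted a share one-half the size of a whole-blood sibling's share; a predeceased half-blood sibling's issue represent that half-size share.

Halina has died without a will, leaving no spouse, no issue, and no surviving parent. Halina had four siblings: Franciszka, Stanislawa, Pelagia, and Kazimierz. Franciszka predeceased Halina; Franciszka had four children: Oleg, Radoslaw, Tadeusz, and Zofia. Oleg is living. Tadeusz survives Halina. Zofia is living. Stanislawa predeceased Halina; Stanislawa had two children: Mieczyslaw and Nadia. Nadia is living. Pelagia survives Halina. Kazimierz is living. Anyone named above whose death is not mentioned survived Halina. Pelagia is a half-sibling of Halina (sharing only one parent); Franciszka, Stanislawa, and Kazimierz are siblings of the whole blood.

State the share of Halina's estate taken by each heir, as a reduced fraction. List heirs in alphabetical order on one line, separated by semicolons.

Kazimierz 2/7; Mieczyslaw 1/7; Nadia 1/7; Oleg 1/14; Pelagia 1/7; Radoslaw 1/14; Tadeusz 1/14; Zofia 1/14

No spouse, descendants, or parent survives, so the estate passes to Halina's siblings per stirpes.
Half-blood siblings count for one-half the weight of whole-blood siblings at the initial division.
Dividing 1 in proportion to weights (total weight 7/2): Franciszka (weight 1) → 2/7; Stanislawa (weight 1) → 2/7; Pelagia (weight 1/2) → 1/7; Kazimierz (weight 1) → 2/7.
Franciszka predeceased; the 2/7 allotted to Franciszka's branch passes to Franciszka's issue by representation.
The 2/7 is divided into 4 equal shares of 1/14 among Oleg, Radoslaw, Tadeusz, Zofia.
Oleg is living and takes 1/14.
Radoslaw is living and takes 1/14.
Tadeusz is living and takes 1/14.
Zofia is living and takes 1/14.
Stanislawa predeceased; the 2/7 allotted to Stanislawa's branch passes to Stanislawa's issue by representation.
The 2/7 is divided into 2 equal shares of 1/7 among Mieczyslaw, Nadia.
Mieczyslaw is living and takes 1/7.
Nadia is living and takes 1/7.
Pelagia is living and takes 1/7.
Kazimierz is living and takes 2/7.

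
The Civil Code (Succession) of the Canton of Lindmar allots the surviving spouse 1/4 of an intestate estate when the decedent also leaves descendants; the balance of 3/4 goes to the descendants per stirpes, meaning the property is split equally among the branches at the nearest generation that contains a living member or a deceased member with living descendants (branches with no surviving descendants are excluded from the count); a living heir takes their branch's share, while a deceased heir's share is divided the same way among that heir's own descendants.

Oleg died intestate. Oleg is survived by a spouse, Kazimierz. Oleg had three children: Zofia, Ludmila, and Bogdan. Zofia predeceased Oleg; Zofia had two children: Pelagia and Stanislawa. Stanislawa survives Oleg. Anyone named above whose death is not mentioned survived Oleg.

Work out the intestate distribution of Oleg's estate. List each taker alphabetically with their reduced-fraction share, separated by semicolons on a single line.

Kazimierz, as surviving spouse, takes 1/4.
The remaining 3/4 passes to Oleg's descendants per stirpes.
The 3/4 is divided into 3 equal shares of 1/4 among Zofia, Ludmila, Bogdan.
Zofia predeceased; the 1/4 allotted to Zofia's branch passes to Zofia's issue by representation.
The 1/4 is divided into 2 equal shares of 1/8 among Pelagia, Stanislawa.
Pelagia is living and takes 1/8.
Stanislawa is living and takes 1/8.
Ludmila is living and takes 1/4.
Bogdan is living and takes 1/4.

Bogdan 1/4; Kazimierz 1/4; Ludmila 1/4; Pelagia 1/8; Stanislawa 1/8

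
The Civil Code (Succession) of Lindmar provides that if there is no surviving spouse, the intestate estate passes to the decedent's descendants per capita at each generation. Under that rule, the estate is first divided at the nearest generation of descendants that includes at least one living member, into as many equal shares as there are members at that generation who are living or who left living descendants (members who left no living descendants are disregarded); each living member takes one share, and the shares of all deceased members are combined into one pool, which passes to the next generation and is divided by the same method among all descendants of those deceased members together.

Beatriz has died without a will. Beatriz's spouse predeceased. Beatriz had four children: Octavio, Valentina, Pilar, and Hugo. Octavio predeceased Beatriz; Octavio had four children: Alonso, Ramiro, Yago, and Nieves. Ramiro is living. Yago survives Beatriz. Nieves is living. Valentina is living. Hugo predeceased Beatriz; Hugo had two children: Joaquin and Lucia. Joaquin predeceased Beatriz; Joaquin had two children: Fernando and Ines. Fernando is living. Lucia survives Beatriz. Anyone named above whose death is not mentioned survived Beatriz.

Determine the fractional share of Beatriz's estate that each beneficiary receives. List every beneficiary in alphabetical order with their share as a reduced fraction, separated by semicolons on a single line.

There is no surviving spouse, so the entire estate passes to Beatriz's descendants per capita at each generation.
At generation 1 (Octavio, Valentina, Pilar, Hugo) there are 4 shares of (1)/4 = 1/4 each.
Living: Valentina and Pilar — each takes 1/4.
Deceased: Octavio and Hugo. Their combined 1/2 is pooled and carried to generation 2.
At generation 2 (Alonso, Ramiro, Yago, Nieves, Joaquin, Lucia) there are 6 shares of (1/2)/6 = 1/12 each.
Living: Alonso, Ramiro, Yago, Nieves, and Lucia — each takes 1/12.
Deceased: Joaquin. That 1/12 share is carried to generation 3.
At generation 3 (Fernando, Ines) there are 2 shares of (1/12)/2 = 1/24 each.
Living: Fernando and Ines — each takes 1/24.

Alonso 1/12; Fernando 1/24; Ines 1/24; Lucia 1/12; Nieves 1/12; Pilar 1/4; Ramiro 1/12; Valentina 1/4; Yago 1/12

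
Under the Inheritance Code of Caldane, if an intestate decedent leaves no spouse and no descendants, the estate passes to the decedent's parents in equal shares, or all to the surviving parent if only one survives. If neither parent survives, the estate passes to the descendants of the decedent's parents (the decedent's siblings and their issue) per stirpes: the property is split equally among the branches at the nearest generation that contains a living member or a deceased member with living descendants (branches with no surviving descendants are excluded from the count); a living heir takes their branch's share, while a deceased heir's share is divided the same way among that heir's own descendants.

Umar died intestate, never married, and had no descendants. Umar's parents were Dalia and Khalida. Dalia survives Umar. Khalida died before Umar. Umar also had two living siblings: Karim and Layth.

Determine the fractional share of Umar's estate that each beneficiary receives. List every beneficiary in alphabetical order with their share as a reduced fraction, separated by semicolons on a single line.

Dalia 1

Only one parent, Dalia, survives, so Dalia takes the entire estate. The siblings take nothing because a surviving parent has priority.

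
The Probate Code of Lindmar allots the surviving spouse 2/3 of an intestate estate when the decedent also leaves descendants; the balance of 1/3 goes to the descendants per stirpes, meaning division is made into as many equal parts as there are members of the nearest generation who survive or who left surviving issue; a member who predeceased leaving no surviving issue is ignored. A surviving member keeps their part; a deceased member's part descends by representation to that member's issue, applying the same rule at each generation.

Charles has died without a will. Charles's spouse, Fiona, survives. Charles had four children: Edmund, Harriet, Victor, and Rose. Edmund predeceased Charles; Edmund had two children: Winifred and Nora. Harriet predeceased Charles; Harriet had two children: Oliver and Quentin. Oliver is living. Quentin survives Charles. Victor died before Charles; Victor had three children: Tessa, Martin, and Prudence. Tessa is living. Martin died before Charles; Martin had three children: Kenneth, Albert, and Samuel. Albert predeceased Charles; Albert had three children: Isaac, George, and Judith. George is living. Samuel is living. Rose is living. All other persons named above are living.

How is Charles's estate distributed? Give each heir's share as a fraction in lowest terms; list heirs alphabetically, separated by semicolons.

Fiona 2/3; George 1/324; Isaac 1/324; Judith 1/324; Kenneth 1/108; Nora 1/24; Oliver 1/24; Prudence 1/36; Quentin 1/24; Rose 1/12; Samuel 1/108; Tessa 1/36; Winifred 1/24

Fiona, as surviving spouse, takes 2/3.
The remaining 1/3 passes to Charles's descendants per stirpes.
The 1/3 is divided into 4 equal shares of 1/12 among Edmund, Harriet, Victor, Rose.
Edmund predeceased; the 1/12 allotted to Edmund's branch passes to Edmund's issue by representation.
The 1/12 is divided into 2 equal shares of 1/24 among Winifred, Nora.
Winifred is living and takes 1/24.
Nora is living and takes 1/24.
Harriet predeceased; the 1/12 allotted to Harriet's branch passes to Harriet's issue by representation.
The 1/12 is divided into 2 equal shares of 1/24 among Oliver, Quentin.
Oliver is living and takes 1/24.
Quentin is living and takes 1/24.
Victor predeceased; the 1/12 allotted to Victor's branch passes to Victor's issue by representation.
The 1/12 is divided into 3 equal shares of 1/36 among Tessa, Martin, Prudence.
Tessa is living and takes 1/36.
Martin predeceased; the 1/36 allotted to Martin's branch passes to Martin's issue by representation.
The 1/36 is divided into 3 equal shares of 1/108 among Kenneth, Albert, Samuel.
Kenneth is living and takes 1/108.
Albert predeceased; the 1/108 allotted to Albert's branch passes to Albert's issue by representation.
The 1/108 is divided into 3 equal shares of 1/324 among Isaac, George, Judith.
Isaac is living and takes 1/324.
George is living and takes 1/324.
Judith is living and takes 1/324.
Samuel is living and takes 1/108.
Prudence is living and takes 1/36.
Rose is living and takes 1/12.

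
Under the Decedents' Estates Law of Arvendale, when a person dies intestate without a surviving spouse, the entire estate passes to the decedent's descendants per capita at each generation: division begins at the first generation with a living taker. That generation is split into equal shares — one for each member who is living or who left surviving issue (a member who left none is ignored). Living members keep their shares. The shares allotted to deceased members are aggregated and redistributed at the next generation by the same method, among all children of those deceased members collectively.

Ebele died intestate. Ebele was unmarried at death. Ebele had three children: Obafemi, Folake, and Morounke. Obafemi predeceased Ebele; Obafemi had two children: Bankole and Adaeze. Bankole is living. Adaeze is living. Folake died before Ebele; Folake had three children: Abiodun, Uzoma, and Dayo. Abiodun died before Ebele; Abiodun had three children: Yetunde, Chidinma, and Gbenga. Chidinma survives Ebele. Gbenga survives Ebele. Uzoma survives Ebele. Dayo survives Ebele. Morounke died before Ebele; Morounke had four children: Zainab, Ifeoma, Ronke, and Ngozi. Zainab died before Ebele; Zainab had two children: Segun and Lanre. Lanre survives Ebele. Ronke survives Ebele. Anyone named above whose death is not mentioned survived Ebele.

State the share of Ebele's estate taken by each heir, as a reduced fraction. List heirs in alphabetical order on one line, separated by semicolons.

Adaeze 1/9; Bankole 1/9; Chidinma 2/45; Dayo 1/9; Gbenga 2/45; Ifeoma 1/9; Lanre 2/45; Ngozi 1/9; Ronke 1/9; Segun 2/45; Uzoma 1/9; Yetunde 2/45

There is no surviving spouse, so the entire estate passes to Ebele's descendants per capita at each generation.
No one at generation 1 (Obafemi, Folake, Morounke) is living; moving to the next generation.
At generation 2 (Bankole, Adaeze, Abiodun, Uzoma, Dayo, Zainab, Ifeoma, Ronke, Ngozi) there are 9 shares of (1)/9 = 1/9 each.
Living: Bankole, Adaeze, Uzoma, Dayo, Ifeoma, Ronke, and Ngozi — each takes 1/9.
Deceased: Abiodun and Zainab. Their combined 2/9 is pooled and carried to generation 3.
At generation 3 (Yetunde, Chidinma, Gbenga, Segun, Lanre) there are 5 shares of (2/9)/5 = 2/45 each.
Living: Yetunde, Chidinma, Gbenga, Segun, and Lanre — each takes 2/45.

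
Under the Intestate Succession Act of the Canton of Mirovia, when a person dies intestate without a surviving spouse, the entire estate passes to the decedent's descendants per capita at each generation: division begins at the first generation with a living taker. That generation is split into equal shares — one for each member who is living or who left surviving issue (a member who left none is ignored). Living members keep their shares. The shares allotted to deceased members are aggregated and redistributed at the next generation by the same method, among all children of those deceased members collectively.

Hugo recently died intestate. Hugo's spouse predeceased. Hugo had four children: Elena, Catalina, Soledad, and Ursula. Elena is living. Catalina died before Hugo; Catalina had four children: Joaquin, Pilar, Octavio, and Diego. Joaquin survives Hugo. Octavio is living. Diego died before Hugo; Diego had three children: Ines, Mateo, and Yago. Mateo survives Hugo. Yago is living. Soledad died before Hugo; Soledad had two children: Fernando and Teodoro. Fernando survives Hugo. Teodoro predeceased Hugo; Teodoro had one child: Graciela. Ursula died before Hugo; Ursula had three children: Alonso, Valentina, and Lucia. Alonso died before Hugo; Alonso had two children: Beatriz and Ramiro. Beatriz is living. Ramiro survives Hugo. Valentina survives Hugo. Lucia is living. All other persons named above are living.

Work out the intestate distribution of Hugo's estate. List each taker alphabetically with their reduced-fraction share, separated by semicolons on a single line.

Beatriz 1/24; Elena 1/4; Fernando 1/12; Graciela 1/24; Ines 1/24; Joaquin 1/12; Lucia 1/12; Mateo 1/24; Octavio 1/12; Pilar 1/12; Ramiro 1/24; Valentina 1/12; Yago 1/24

There is no surviving spouse, so the entire estate passes to Hugo's descendants per capita at each generation.
At generation 1 (Elena, Catalina, Soledad, Ursula) there are 4 shares of (1)/4 = 1/4 each.
Living: Elena — each takes 1/4.
Deceased: Catalina, Soledad, and Ursula. Their combined 3/4 is pooled and carried to generation 2.
At generation 2 (Joaquin, Pilar, Octavio, Diego, Fernando, Teodoro, Alonso, Valentina, Lucia) there are 9 shares of (3/4)/9 = 1/12 each.
Living: Joaquin, Pilar, Octavio, Fernando, Valentina, and Lucia — each takes 1/12.
Deceased: Diego, Teodoro, and Alonso. Their combined 1/4 is pooled and carried to generation 3.
At generation 3 (Ines, Mateo, Yago, Graciela, Beatriz, Ramiro) there are 6 shares of (1/4)/6 = 1/24 each.
Living: Ines, Mateo, Yago, Graciela, Beatriz, and Ramiro — each takes 1/24.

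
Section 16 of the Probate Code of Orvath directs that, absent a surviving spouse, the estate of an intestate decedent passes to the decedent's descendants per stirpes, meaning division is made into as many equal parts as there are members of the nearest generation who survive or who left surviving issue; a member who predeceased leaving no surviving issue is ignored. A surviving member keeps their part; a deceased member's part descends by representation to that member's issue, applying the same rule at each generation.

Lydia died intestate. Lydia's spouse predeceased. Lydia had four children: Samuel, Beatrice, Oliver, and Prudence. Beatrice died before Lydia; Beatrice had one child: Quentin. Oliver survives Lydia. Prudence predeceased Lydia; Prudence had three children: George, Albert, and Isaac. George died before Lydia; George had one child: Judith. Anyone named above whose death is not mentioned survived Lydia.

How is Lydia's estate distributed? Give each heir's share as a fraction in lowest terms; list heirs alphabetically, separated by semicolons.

Albert 1/12; Isaac 1/12; Judith 1/12; Oliver 1/4; Quentin 1/4; Samuel 1/4

There is no surviving spouse, so the entire estate passes to Lydia's descendants per stirpes.
The estate is divided into 4 equal shares of 1/4 among Samuel, Beatrice, Oliver, Prudence.
Samuel is living and takes 1/4.
Beatrice predeceased; the 1/4 allotted to Beatrice's branch passes to Beatrice's issue by representation.
Quentin is the sole taker at this level and receives the full 1/4.
Oliver is living and takes 1/4.
Prudence predeceased; the 1/4 allotted to Prudence's branch passes to Prudence's issue by representation.
The 1/4 is divided into 3 equal shares of 1/12 among George, Albert, Isaac.
George predeceased; the 1/12 allotted to George's branch passes to George's issue by representation.
Judith is the sole taker at this level and receives the full 1/12.
Albert is living and takes 1/12.
Isaac is living and takes 1/12.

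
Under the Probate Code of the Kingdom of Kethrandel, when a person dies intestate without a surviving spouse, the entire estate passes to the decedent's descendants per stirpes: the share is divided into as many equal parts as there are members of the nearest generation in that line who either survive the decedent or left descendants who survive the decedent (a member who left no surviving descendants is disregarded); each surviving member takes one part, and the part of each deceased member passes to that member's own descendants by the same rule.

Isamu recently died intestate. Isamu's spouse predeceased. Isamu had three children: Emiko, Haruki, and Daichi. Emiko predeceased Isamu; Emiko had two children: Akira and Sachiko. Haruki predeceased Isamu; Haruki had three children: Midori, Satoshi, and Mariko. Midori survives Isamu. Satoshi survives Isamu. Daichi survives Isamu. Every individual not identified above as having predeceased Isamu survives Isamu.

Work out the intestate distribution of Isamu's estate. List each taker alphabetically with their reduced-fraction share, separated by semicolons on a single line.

There is no surviving spouse, so the entire estate passes to Isamu's descendants per stirpes.
The estate is divided into 3 equal shares of 1/3 among Emiko, Haruki, Daichi.
Emiko predeceased; the 1/3 allotted to Emiko's branch passes to Emiko's issue by representation.
The 1/3 is divided into 2 equal shares of 1/6 among Akira, Sachiko.
Akira is living and takes 1/6.
Sachiko is living and takes 1/6.
Haruki predeceased; the 1/3 allotted to Haruki's branch passes to Haruki's issue by representation.
The 1/3 is divided into 3 equal shares of 1/9 among Midori, Satoshi, Mariko.
Midori is living and takes 1/9.
Satoshi is living and takes 1/9.
Mariko is living and takes 1/9.
Daichi is living and takes 1/3.

Akira 1/6; Daichi 1/3; Mariko 1/9; Midori 1/9; Sachiko 1/6; Satoshi 1/9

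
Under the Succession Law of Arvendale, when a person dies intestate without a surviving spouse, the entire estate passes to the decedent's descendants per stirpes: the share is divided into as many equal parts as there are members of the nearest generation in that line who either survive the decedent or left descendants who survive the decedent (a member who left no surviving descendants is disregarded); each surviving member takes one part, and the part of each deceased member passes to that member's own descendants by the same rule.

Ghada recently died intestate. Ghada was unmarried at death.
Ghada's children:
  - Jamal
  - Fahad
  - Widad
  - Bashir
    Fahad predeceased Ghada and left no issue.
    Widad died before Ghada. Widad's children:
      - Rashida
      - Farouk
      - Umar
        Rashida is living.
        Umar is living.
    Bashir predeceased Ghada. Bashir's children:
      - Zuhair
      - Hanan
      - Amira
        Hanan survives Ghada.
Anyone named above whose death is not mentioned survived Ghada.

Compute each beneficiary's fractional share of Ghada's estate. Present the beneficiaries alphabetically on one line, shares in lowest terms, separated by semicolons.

There is no surviving spouse, so the entire estate passes to Ghada's descendants per stirpes.
Fahad left no surviving issue, so that branch lapses and is disregarded.
The estate is divided into 3 equal shares of 1/3 among Jamal, Widad, Bashir.
Jamal is living and takes 1/3.
Widad predeceased; the 1/3 allotted to Widad's branch passes to Widad's issue by representation.
The 1/3 is divided into 3 equal shares of 1/9 among Rashida, Farouk, Umar.
Rashida is living and takes 1/9.
Farouk is living and takes 1/9.
Umar is living and takes 1/9.
Bashir predeceased; the 1/3 allotted to Bashir's branch passes to Bashir's issue by representation.
The 1/3 is divided into 3 equal shares of 1/9 among Zuhair, Hanan, Amira.
Zuhair is living and takes 1/9.
Hanan is living and takes 1/9.
Amira is living and takes 1/9.

Amira 1/9; Farouk 1/9; Hanan 1/9; Jamal 1/3; Rashida 1/9; Umar 1/9; Zuhair 1/9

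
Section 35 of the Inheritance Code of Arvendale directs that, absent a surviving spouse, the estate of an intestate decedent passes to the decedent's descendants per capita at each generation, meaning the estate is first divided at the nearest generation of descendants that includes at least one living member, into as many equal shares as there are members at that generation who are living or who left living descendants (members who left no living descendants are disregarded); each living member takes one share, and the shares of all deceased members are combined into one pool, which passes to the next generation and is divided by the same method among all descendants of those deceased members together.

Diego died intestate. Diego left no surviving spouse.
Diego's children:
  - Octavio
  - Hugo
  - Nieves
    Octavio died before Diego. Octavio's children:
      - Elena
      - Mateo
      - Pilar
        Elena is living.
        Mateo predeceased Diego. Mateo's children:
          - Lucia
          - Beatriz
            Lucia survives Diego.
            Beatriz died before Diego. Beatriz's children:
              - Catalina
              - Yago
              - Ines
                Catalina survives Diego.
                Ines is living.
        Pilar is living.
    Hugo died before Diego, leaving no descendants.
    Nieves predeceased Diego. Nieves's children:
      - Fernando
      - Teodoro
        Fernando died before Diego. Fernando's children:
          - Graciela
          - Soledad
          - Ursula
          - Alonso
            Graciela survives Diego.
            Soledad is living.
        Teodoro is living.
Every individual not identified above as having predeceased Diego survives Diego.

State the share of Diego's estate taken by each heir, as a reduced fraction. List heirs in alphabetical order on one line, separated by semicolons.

Alonso 1/15; Catalina 1/45; Elena 1/5; Graciela 1/15; Ines 1/45; Lucia 1/15; Pilar 1/5; Soledad 1/15; Teodoro 1/5; Ursula 1/15; Yago 1/45

There is no surviving spouse, so the entire estate passes to Diego's descendants per capita at each generation.
No one at generation 1 (Octavio, Nieves) is living; moving to the next generation.
At generation 2 (Elena, Mateo, Pilar, Fernando, Teodoro) there are 5 shares of (1)/5 = 1/5 each.
Living: Elena, Pilar, and Teodoro — each takes 1/5.
Deceased: Mateo and Fernando. Their combined 2/5 is pooled and carried to generation 3.
At generation 3 (Lucia, Beatriz, Graciela, Soledad, Ursula, Alonso) there are 6 shares of (2/5)/6 = 1/15 each.
Living: Lucia, Graciela, Soledad, Ursula, and Alonso — each takes 1/15.
Deceased: Beatriz. That 1/15 share is carried to generation 4.
At generation 4 (Catalina, Yago, Ines) there are 3 shares of (1/15)/3 = 1/45 each.
Living: Catalina, Yago, and Ines — each takes 1/45.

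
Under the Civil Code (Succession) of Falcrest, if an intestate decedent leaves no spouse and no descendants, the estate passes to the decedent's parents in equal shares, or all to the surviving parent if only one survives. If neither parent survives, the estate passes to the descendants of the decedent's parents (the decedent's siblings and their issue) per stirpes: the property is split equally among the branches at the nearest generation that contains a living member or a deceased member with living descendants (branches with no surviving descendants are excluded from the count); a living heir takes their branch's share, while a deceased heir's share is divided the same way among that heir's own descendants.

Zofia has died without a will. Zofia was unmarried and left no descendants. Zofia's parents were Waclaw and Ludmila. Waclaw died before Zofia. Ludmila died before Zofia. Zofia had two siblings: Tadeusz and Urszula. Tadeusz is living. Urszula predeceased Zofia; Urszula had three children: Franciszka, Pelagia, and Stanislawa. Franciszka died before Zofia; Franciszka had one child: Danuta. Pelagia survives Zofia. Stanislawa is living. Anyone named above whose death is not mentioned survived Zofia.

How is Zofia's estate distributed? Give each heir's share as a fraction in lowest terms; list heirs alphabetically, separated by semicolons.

Neither parent survives and there are no descendants, so the estate passes to Zofia's siblings and their issue per stirpes.
The estate is divided into 2 equal shares of 1/2 among Tadeusz, Urszula.
Tadeusz is living and takes 1/2.
Urszula predeceased; the 1/2 allotted to Urszula's branch passes to Urszula's issue by representation.
The 1/2 is divided into 3 equal shares of 1/6 among Franciszka, Pelagia, Stanislawa.
Franciszka predeceased; the 1/6 allotted to Franciszka's branch passes to Franciszka's issue by representation.
Danuta is the sole taker at this level and receives the full 1/6.
Pelagia is living and takes 1/6.
Stanislawa is living and takes 1/6.

Danuta 1/6; Pelagia 1/6; Stanislawa 1/6; Tadeusz 1/2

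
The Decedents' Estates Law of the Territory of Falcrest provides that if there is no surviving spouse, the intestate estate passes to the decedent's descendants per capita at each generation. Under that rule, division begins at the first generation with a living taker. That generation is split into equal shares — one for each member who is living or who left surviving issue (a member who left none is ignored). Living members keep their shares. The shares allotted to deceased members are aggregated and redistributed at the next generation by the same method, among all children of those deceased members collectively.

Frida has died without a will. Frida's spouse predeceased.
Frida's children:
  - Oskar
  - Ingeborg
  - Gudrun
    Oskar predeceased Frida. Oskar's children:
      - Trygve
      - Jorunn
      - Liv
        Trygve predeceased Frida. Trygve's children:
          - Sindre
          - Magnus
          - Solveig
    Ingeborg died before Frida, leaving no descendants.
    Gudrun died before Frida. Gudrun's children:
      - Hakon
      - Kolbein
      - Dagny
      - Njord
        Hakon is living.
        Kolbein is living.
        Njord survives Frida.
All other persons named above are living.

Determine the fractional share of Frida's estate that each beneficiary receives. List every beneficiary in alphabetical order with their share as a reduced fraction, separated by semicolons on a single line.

Dagny 1/7; Hakon 1/7; Jorunn 1/7; Kolbein 1/7; Liv 1/7; Magnus 1/21; Njord 1/7; Sindre 1/21; Solveig 1/21

There is no surviving spouse, so the entire estate passes to Frida's descendants per capita at each generation.
No one at generation 1 (Oskar, Gudrun) is living; moving to the next generation.
At generation 2 (Trygve, Jorunn, Liv, Hakon, Kolbein, Dagny, Njord) there are 7 shares of (1)/7 = 1/7 each.
Living: Jorunn, Liv, Hakon, Kolbein, Dagny, and Njord — each takes 1/7.
Deceased: Trygve. That 1/7 share is carried to generation 3.
At generation 3 (Sindre, Magnus, Solveig) there are 3 shares of (1/7)/3 = 1/21 each.
Living: Sindre, Magnus, and Solveig — each takes 1/21.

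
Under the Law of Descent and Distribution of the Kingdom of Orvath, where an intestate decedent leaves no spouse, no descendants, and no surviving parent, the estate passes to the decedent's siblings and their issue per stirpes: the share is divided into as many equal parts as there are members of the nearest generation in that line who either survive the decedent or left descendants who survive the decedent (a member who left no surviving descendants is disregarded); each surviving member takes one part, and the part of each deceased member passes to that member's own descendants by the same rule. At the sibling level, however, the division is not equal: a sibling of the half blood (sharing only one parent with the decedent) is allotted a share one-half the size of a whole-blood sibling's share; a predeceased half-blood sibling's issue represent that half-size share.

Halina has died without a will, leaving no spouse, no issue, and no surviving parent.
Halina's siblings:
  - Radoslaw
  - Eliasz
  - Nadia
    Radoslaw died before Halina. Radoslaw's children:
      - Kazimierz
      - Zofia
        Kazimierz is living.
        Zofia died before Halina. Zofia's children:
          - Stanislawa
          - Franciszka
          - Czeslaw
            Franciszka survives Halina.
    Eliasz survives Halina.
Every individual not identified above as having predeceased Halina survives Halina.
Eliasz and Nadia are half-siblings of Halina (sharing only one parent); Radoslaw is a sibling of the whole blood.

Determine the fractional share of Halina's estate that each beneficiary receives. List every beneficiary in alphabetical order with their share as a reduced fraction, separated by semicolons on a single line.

Czeslaw 1/12; Eliasz 1/4; Franciszka 1/12; Kazimierz 1/4; Nadia 1/4; Stanislawa 1/12

No spouse, descendants, or parent survives, so the estate passes to Halina's siblings per stirpes.
Half-blood siblings count for one-half the weight of whole-blood siblings at the initial division.
Dividing 1 in proportion to weights (total weight 2): Radoslaw (weight 1) → 1/2; Eliasz (weight 1/2) → 1/4; Nadia (weight 1/2) → 1/4.
Radoslaw predeceased; the 1/2 allotted to Radoslaw's branch passes to Radoslaw's issue by representation.
The 1/2 is divided into 2 equal shares of 1/4 among Kazimierz, Zofia.
Kazimierz is living and takes 1/4.
Zofia predeceased; the 1/4 allotted to Zofia's branch passes to Zofia's issue by representation.
The 1/4 is divided into 3 equal shares of 1/12 among Stanislawa, Franciszka, Czeslaw.
Stanislawa is living and takes 1/12.
Franciszka is living and takes 1/12.
Czeslaw is living and takes 1/12.
Eliasz is living and takes 1/4.
Nadia is living and takes 1/4.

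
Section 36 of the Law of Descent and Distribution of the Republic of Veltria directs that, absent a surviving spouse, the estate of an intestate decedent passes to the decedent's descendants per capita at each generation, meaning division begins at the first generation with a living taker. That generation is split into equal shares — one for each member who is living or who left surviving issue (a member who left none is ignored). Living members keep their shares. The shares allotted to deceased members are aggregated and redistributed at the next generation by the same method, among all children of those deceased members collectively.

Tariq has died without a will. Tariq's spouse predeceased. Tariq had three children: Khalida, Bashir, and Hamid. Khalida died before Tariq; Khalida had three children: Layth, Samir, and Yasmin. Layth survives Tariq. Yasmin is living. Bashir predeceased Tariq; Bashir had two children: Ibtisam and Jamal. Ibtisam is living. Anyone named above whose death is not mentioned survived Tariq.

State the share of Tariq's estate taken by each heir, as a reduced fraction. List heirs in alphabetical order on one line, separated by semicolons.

Hamid 1/3; Ibtisam 2/15; Jamal 2/15; Layth 2/15; Samir 2/15; Yasmin 2/15

There is no surviving spouse, so the entire estate passes to Tariq's descendants per capita at each generation.
At generation 1 (Khalida, Bashir, Hamid) there are 3 shares of (1)/3 = 1/3 each.
Living: Hamid — each takes 1/3.
Deceased: Khalida and Bashir. Their combined 2/3 is pooled and carried to generation 2.
At generation 2 (Layth, Samir, Yasmin, Ibtisam, Jamal) there are 5 shares of (2/3)/5 = 2/15 each.
Living: Layth, Samir, Yasmin, Ibtisam, and Jamal — each takes 2/15.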